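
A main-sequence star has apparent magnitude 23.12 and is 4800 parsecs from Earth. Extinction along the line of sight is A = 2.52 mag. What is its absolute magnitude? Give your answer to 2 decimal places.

M ≈ 7.19

5 log₁₀(d/10 pc) = 5 log₁₀(4800) − 5 = 13.406
M = m − 5 log₁₀(d/10) − A = 23.12 − 13.406 − 2.52 = 7.194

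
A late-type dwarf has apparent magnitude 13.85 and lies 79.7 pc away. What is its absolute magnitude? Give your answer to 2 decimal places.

M ≈ 9.34

5 log₁₀(d/10 pc) = 5 log₁₀(79.70) − 5 = 4.507
M = m − 5 log₁₀(d/10) = 13.85 − 4.507 = 9.343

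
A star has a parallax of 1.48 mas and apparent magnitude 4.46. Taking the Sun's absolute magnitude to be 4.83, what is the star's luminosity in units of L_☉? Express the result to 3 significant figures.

d = 1/p = 1000/1.48 mas = 675.7 pc
M = m − 5 log₁₀ d + 5 = 4.46 − 5·2.8297 + 5 = -4.689
M − M_☉ = -4.689 − 4.83 = -9.519
L/L_☉ = 10^(−0.4 × -9.519) = 6419

L/L_☉ ≈ 6420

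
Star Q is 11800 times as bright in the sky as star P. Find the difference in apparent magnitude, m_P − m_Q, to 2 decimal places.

m_P − m_Q ≈ 10.18

Pogson: Δm = −2.5 log₁₀(ratio) = −2.5 log₁₀(11800) = −2.5 × 4.0719 = -10.180
Star Q is brighter so has the smaller magnitude: m_P − m_Q is positive.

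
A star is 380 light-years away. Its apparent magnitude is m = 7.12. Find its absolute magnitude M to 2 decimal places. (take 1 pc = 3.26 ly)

M ≈ 1.79

d = 380 ly / 3.26 = 116.6 pc
5 log₁₀(d/10 pc) = 5 log₁₀(116.6) − 5 = 5.333
M = m − 5 log₁₀(d/10) = 7.12 − 5.333 = 1.787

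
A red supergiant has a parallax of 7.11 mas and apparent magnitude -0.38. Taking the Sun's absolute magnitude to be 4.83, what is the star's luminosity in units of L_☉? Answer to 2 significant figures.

d = 1/p = 1000/7.11 mas = 140.6 pc
M = m − 5 log₁₀ d + 5 = -0.38 − 5·2.1481 + 5 = -6.121
M − M_☉ = -6.121 − 4.83 = -10.951
L/L_☉ = 10^(−0.4 × -10.951) = 24000

L/L_☉ ≈ 24000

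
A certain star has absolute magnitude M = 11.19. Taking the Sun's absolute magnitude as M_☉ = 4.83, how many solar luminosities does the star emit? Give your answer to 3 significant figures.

L/L_☉ ≈ 2.86×10^-3

M − M_☉ = 11.19 − 4.83 = 6.360
L/L_☉ = 10^(−0.4 (M − M_☉)) = 10^-2.544 = 2.858×10^-3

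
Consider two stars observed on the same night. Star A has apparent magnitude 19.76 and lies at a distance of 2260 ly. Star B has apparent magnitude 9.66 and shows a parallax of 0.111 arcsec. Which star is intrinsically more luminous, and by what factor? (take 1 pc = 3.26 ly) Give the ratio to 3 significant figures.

Star A: d = 2260 ly / 3.26 = 693.3 pc
Star A: M = m − 5 log₁₀ d + 5 = 19.76 − 5·2.8409 + 5 = 10.556
Star B: d = 1/p = 1/0.111″ = 9.009 pc
Star B: M = m − 5 log₁₀ d + 5 = 9.66 − 5·0.9547 + 5 = 9.887
ΔM = M_A − M_B = 10.556 − (9.887) = 0.669; smaller M is more luminous → Star B.
L ratio = 10^(0.4 |ΔM|) = 10^0.268 = 1.852

Star B is more luminous, by a factor of 1.85.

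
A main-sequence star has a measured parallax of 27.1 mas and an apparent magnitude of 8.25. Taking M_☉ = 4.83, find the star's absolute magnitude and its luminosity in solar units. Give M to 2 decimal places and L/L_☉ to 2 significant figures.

d = 1/p = 1000/27.1 mas = 36.90 pc
M = m − 5 log₁₀ d + 5 = 8.25 − 5·1.5670 + 5 = 5.415
M − M_☉ = 5.415 − 4.83 = 0.585
L/L_☉ = 10^(−0.4 × 0.585) = 0.5835

M ≈ 5.41; L/L_☉ ≈ 0.58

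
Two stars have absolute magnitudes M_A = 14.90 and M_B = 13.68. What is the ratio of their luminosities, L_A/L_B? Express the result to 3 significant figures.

L_A/L_B ≈ 0.325

ΔM = M_A − M_B = 1.22
L_A/L_B = 10^(−0.4 ΔM) = 10^-0.488 = 0.3251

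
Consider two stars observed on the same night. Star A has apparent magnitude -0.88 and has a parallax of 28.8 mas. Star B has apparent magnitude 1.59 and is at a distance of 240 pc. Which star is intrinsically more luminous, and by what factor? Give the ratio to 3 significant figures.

Star A: p = 28.8 mas = 0.0288″ → d = 1/p = 34.72 pc
Star A: M = m − 5 log₁₀ d + 5 = -0.88 − 5·1.5406 + 5 = -3.583
Star B: M = m − 5 log₁₀ d + 5 = 1.59 − 5·2.3802 + 5 = -5.311
ΔM = M_A − M_B = -3.583 − (-5.311) = 1.728; smaller M is more luminous → Star B.
L ratio = 10^(0.4 |ΔM|) = 10^0.691 = 4.911

Star B is more luminous, by a factor of 4.91.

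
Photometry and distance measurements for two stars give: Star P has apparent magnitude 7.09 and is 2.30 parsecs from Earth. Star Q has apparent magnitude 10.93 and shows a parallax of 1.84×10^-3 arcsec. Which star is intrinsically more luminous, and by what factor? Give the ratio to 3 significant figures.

Star Q is more luminous, by a factor of 1630.

Star P: M = m − 5 log₁₀ d + 5 = 7.09 − 5·0.3617 + 5 = 10.281
Star Q: d = 1/p = 1/1.84×10^-3″ = 543.5 pc
Star Q: M = m − 5 log₁₀ d + 5 = 10.93 − 5·2.7352 + 5 = 2.254
ΔM = M_P − M_Q = 10.281 − (2.254) = 8.027; smaller M is more luminous → Star Q.
L ratio = 10^(0.4 |ΔM|) = 10^3.211 = 1625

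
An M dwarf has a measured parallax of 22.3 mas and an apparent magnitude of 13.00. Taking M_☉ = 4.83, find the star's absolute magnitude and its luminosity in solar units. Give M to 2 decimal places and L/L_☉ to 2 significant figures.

d = 1/p = 1000/22.3 mas = 44.84 pc
M = m − 5 log₁₀ d + 5 = 13.00 − 5·1.6517 + 5 = 9.742
M − M_☉ = 9.742 − 4.83 = 4.912
L/L_☉ = 10^(−0.4 × 4.912) = 0.01085

M ≈ 9.74; L/L_☉ ≈ 0.011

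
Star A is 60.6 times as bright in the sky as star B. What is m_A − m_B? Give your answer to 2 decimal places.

m_A − m_B ≈ -4.46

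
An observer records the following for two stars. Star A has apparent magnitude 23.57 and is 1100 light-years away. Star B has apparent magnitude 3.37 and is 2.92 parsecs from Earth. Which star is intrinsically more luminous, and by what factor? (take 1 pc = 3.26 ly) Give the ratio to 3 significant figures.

Star B is more luminous, by a factor of 9000.

Star A: d = 1100 ly / 3.26 = 337.4 pc
Star A: M = m − 5 log₁₀ d + 5 = 23.57 − 5·2.5282 + 5 = 15.929
Star B: M = m − 5 log₁₀ d + 5 = 3.37 − 5·0.4654 + 5 = 6.043
ΔM = M_A − M_B = 15.929 − (6.043) = 9.886; smaller M is more luminous → Star B.
L ratio = 10^(0.4 |ΔM|) = 10^3.954 = 9004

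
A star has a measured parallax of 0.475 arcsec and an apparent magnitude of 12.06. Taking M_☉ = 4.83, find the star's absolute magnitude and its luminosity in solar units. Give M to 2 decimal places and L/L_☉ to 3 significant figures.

M ≈ 15.44; L/L_☉ ≈ 5.68×10^-5

d = 1/p = 1/0.475″ = 2.105 pc
M = m − 5 log₁₀ d + 5 = 12.06 − 5·0.3233 + 5 = 15.443
M − M_☉ = 15.443 − 4.83 = 10.613
L/L_☉ = 10^(−0.4 × 10.613) = 5.683×10^-5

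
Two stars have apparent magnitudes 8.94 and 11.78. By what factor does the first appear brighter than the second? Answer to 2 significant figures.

14

Δm = 8.94 − (11.78) = -2.84
Flux ratio = 10^(−0.4 Δm) = 10^(−0.4 × -2.84) = 10^1.136 = 13.68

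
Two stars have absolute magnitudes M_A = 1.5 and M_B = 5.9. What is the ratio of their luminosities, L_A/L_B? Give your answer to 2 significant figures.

L_A/L_B ≈ 58

ΔM = M_A − M_B = -4.4
L_A/L_B = 10^(−0.4 ΔM) = 10^1.760 = 57.54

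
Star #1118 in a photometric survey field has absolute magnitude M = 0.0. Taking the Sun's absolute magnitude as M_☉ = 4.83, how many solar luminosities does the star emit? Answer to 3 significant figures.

M − M_☉ = 0.0 − 4.83 = -4.830
L/L_☉ = 10^(−0.4 (M − M_☉)) = 10^1.932 = 85.51

L/L_☉ ≈ 85.5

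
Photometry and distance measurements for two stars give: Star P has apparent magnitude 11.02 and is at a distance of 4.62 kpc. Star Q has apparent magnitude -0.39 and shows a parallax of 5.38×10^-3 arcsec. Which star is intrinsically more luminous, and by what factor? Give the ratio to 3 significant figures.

Star Q is more luminous, by a factor of 59.3.

Star P: d = 4.62 kpc = 4620 pc
Star P: M = m − 5 log₁₀ d + 5 = 11.02 − 5·3.6646 + 5 = -2.303
Star Q: d = 1/p = 1/5.38×10^-3″ = 185.9 pc
Star Q: M = m − 5 log₁₀ d + 5 = -0.39 − 5·2.2692 + 5 = -6.736
ΔM = M_P − M_Q = -2.303 − (-6.736) = 4.433; smaller M is more luminous → Star Q.
L ratio = 10^(0.4 |ΔM|) = 10^1.773 = 59.31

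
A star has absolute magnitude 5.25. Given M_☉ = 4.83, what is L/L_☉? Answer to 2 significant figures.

L/L_☉ ≈ 0.68

M − M_☉ = 5.25 − 4.83 = 0.420
L/L_☉ = 10^(−0.4 (M − M_☉)) = 10^-0.168 = 0.6792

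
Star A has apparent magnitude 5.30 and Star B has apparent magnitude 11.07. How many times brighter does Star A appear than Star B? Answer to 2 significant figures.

200

Δm = 5.30 − (11.07) = -5.77
Flux ratio = 10^(−0.4 Δm) = 10^(−0.4 × -5.77) = 10^2.308 = 203.2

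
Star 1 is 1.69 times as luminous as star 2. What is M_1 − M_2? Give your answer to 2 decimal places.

Pogson: ΔM = −2.5 log₁₀(ratio) = −2.5 log₁₀(1.69) = −2.5 × 0.2279 = -0.570
Star 1 is brighter, so it has the smaller magnitude: the difference is negative.

M_1 − M_2 ≈ -0.57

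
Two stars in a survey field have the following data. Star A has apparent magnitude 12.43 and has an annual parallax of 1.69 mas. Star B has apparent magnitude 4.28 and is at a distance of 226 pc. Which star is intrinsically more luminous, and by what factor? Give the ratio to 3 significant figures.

Star A: p = 1.69 mas = 1.69×10^-3″ → d = 1/p = 591.7 pc
Star A: M = m − 5 log₁₀ d + 5 = 12.43 − 5·2.7721 + 5 = 3.569
Star B: M = m − 5 log₁₀ d + 5 = 4.28 − 5·2.3541 + 5 = -2.491
ΔM = M_A − M_B = 3.569 − (-2.491) = 6.060; smaller M is more luminous → Star B.
L ratio = 10^(0.4 |ΔM|) = 10^2.424 = 265.5

Star B is more luminous, by a factor of 265.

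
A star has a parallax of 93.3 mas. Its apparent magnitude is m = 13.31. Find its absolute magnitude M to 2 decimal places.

p = 93.3 mas = 0.0933″ → d = 1/p = 10.72 pc
5 log₁₀(d/10 pc) = 5 log₁₀(10.72) − 5 = 0.151
M = m − 5 log₁₀(d/10) = 13.31 − 0.151 = 13.159

M ≈ 13.16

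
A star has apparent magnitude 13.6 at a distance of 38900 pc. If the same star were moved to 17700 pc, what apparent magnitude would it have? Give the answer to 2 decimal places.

m ≈ 11.89

Flux ∝ 1/d², so Δm = 5 log₁₀(d₂/d₁) = 5 log₁₀(17700/38900) = -1.710
m₂ = m₁ + Δm = 13.6 + (-1.710) = 11.890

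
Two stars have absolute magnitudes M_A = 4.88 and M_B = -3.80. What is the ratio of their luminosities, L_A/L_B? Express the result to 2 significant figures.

ΔM = M_A − M_B = 8.68
L_A/L_B = 10^(−0.4 ΔM) = 10^-3.472 = 3.373×10^-4

L_A/L_B ≈ 3.4×10^-4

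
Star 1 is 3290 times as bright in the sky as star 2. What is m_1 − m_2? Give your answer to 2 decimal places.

Pogson: Δm = −2.5 log₁₀(ratio) = −2.5 log₁₀(3290) = −2.5 × 3.5172 = -8.793
Star 1 is brighter, so it has the smaller magnitude: the difference is negative.

m_1 − m_2 ≈ -8.79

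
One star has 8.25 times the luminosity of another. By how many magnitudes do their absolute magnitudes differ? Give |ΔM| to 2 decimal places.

|ΔM| ≈ 2.29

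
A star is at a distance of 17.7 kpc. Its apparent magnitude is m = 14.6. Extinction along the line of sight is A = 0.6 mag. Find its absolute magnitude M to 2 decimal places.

M ≈ -2.24

d = 17.7 kpc = 17700 pc
5 log₁₀(d/10 pc) = 5 log₁₀(17700) − 5 = 16.240
M = m − 5 log₁₀(d/10) − A = 14.6 − 16.240 − 0.6 = -2.240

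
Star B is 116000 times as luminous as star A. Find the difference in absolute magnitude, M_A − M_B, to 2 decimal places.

Pogson: ΔM = −2.5 log₁₀(ratio) = −2.5 log₁₀(116000) = −2.5 × 5.0645 = -12.661
Star B is brighter so has the smaller magnitude: M_A − M_B is positive.

M_A − M_B ≈ 12.66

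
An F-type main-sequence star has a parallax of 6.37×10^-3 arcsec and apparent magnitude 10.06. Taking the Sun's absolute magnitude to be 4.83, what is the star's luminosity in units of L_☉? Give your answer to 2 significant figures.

L/L_☉ ≈ 2.0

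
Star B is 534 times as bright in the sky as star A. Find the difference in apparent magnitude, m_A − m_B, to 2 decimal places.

Pogson: Δm = −2.5 log₁₀(ratio) = −2.5 log₁₀(534) = −2.5 × 2.7275 = -6.819
Star B is brighter so has the smaller magnitude: m_A − m_B is positive.

m_A − m_B ≈ 6.82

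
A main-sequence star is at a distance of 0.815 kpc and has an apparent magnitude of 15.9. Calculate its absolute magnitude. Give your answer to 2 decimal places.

d = 0.815 kpc = 815.0 pc
5 log₁₀(d/10 pc) = 5 log₁₀(815.0) − 5 = 9.556
M = m − 5 log₁₀(d/10) = 15.9 − 9.556 = 6.344

M ≈ 6.34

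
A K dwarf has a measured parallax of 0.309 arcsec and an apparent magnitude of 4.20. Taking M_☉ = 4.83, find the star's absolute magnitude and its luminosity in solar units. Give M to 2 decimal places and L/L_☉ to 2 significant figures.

M ≈ 6.65; L/L_☉ ≈ 0.19

d = 1/p = 1/0.309″ = 3.236 pc
M = m − 5 log₁₀ d + 5 = 4.20 − 5·0.5100 + 5 = 6.650
M − M_☉ = 6.650 − 4.83 = 1.820
L/L_☉ = 10^(−0.4 × 1.820) = 0.1871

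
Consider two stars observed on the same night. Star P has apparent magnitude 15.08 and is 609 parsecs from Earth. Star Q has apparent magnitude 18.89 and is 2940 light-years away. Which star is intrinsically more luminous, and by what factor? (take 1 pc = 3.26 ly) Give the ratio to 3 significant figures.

Star P: M = m − 5 log₁₀ d + 5 = 15.08 − 5·2.7846 + 5 = 6.157
Star Q: d = 2940 ly / 3.26 = 901.8 pc
Star Q: M = m − 5 log₁₀ d + 5 = 18.89 − 5·2.9551 + 5 = 9.114
ΔM = M_P − M_Q = 6.157 − (9.114) = -2.957; smaller M is more luminous → Star P.
L ratio = 10^(0.4 |ΔM|) = 10^1.183 = 15.24

Star P is more luminous, by a factor of 15.2.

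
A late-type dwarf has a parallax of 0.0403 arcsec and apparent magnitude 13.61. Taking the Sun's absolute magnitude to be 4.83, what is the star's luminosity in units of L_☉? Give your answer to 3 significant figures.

d = 1/p = 1/0.0403″ = 24.81 pc
M = m − 5 log₁₀ d + 5 = 13.61 − 5·1.3947 + 5 = 11.637
M − M_☉ = 11.637 − 4.83 = 6.807
L/L_☉ = 10^(−0.4 × 6.807) = 1.894×10^-3

L/L_☉ ≈ 1.89×10^-3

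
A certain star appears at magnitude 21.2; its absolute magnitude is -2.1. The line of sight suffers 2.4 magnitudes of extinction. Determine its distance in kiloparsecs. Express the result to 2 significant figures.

d ≈ 150 kpc

m − M = 5 log₁₀(d/10 pc) + A  ⇒  21.2 − (-2.1) − 2.4 = 5 log₁₀(d/10)
20.900 = 5 log₁₀(d/10)
log₁₀ d = (m − M − A)/5 + 1 = 5.1800
d = 10^5.1800 = 151400 pc
= 151.4 kpc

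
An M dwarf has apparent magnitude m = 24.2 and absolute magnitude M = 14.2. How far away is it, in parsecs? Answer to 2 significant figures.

d ≈ 1000 pc

Distance modulus: m − M = 24.2 − (14.2) = 10.000
m − M = 5 log₁₀ d − 5
log₁₀ d = (m − M)/5 + 1 = 3.0000
d = 10^3.0000 = 1000 pc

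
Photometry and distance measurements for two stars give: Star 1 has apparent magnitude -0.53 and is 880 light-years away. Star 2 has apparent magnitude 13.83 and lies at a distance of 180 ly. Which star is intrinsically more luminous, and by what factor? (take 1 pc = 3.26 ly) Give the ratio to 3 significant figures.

Star 1 is more luminous, by a factor of 1.33×10^7.

Star 1: d = 880 ly / 3.26 = 269.9 pc
Star 1: M = m − 5 log₁₀ d + 5 = -0.53 − 5·2.4313 + 5 = -7.686
Star 2: d = 180 ly / 3.26 = 55.21 pc
Star 2: M = m − 5 log₁₀ d + 5 = 13.83 − 5·1.7421 + 5 = 10.120
ΔM = M_1 − M_2 = -7.686 − (10.120) = -17.806; smaller M is more luminous → Star 1.
L ratio = 10^(0.4 |ΔM|) = 10^7.122 = 1.326×10^7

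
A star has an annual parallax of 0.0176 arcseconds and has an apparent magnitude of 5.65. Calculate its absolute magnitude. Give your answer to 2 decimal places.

d = 1/p = 1/0.0176″ = 56.82 pc
5 log₁₀(d/10 pc) = 5 log₁₀(56.82) − 5 = 3.772
M = m − 5 log₁₀(d/10) = 5.65 − 3.772 = 1.878

M ≈ 1.88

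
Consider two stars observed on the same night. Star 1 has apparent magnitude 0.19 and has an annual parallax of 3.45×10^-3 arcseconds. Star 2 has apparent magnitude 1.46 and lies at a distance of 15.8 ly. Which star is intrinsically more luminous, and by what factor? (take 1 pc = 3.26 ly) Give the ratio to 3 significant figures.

Star 1 is more luminous, by a factor of 11500.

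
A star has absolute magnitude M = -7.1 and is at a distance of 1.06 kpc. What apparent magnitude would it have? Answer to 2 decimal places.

m ≈ 3.03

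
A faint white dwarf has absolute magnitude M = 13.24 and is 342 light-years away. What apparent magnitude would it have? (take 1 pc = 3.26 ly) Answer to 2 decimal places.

m ≈ 18.34

d = 342 ly / 3.26 = 104.9 pc
m = M + 5 log₁₀ d − 5 = 13.24 + 5·2.0208 − 5 = 18.344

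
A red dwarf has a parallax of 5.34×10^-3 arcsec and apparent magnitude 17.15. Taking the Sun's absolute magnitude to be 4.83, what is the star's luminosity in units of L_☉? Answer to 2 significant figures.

L/L_☉ ≈ 4.1×10^-3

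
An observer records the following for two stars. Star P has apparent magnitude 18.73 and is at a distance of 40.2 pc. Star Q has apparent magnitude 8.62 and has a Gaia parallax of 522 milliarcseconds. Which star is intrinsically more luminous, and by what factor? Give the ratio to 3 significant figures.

Star Q is more luminous, by a factor of 25.1.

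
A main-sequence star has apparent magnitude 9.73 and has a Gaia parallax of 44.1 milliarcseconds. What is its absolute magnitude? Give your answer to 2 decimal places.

p = 44.1 mas = 0.0441″ → d = 1/p = 22.68 pc
5 log₁₀(d/10 pc) = 5 log₁₀(22.68) − 5 = 1.778
M = m − 5 log₁₀(d/10) = 9.73 − 1.778 = 7.952

M ≈ 7.95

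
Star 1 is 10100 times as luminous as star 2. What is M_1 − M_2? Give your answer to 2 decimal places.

M_1 − M_2 ≈ -10.01

Pogson: ΔM = −2.5 log₁₀(ratio) = −2.5 log₁₀(10100) = −2.5 × 4.0043 = -10.011
Star 1 is brighter, so it has the smaller magnitude: the difference is negative.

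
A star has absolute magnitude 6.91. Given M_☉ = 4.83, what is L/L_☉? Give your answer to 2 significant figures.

M − M_☉ = 6.91 − 4.83 = 2.080
L/L_☉ = 10^(−0.4 (M − M_☉)) = 10^-0.832 = 0.1472

L/L_☉ ≈ 0.15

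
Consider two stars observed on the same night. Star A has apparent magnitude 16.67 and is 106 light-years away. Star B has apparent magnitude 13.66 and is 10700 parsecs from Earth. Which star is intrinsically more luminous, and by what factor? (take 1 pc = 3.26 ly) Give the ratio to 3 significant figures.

Star A: d = 106 ly / 3.26 = 32.52 pc
Star A: M = m − 5 log₁₀ d + 5 = 16.67 − 5·1.5121 + 5 = 14.110
Star B: M = m − 5 log₁₀ d + 5 = 13.66 − 5·4.0294 + 5 = -1.487
ΔM = M_A − M_B = 14.110 − (-1.487) = 15.596; smaller M is more luminous → Star B.
L ratio = 10^(0.4 |ΔM|) = 10^6.239 = 1.732×10^6

Star B is more luminous, by a factor of 1.73×10^6.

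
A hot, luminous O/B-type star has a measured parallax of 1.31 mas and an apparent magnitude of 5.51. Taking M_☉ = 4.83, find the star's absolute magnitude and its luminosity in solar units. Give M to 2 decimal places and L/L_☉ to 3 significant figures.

d = 1/p = 1000/1.31 mas = 763.4 pc
M = m − 5 log₁₀ d + 5 = 5.51 − 5·2.8827 + 5 = -3.904
M − M_☉ = -3.904 − 4.83 = -8.734
L/L_☉ = 10^(−0.4 × -8.734) = 3115

M ≈ -3.90; L/L_☉ ≈ 3110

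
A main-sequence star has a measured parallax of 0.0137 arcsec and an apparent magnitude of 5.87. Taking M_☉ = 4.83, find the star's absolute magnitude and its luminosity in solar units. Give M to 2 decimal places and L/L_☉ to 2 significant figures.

M ≈ 1.55; L/L_☉ ≈ 20

d = 1/p = 1/0.0137″ = 72.99 pc
M = m − 5 log₁₀ d + 5 = 5.87 − 5·1.8633 + 5 = 1.554
M − M_☉ = 1.554 − 4.83 = -3.276
L/L_☉ = 10^(−0.4 × -3.276) = 20.44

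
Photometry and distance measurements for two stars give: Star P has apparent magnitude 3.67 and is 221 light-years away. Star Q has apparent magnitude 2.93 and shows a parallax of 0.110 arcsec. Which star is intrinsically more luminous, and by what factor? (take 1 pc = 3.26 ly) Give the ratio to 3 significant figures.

Star P is more luminous, by a factor of 28.1.

Star P: d = 221 ly / 3.26 = 67.79 pc
Star P: M = m − 5 log₁₀ d + 5 = 3.67 − 5·1.8312 + 5 = -0.486
Star Q: d = 1/p = 1/0.110″ = 9.091 pc
Star Q: M = m − 5 log₁₀ d + 5 = 2.93 − 5·0.9586 + 5 = 3.137
ΔM = M_P − M_Q = -0.486 − (3.137) = -3.623; smaller M is more luminous → Star P.
L ratio = 10^(0.4 |ΔM|) = 10^1.449 = 28.13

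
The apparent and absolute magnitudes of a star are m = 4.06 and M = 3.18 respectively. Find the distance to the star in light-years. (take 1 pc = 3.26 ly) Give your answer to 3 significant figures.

d ≈ 48.9 ly

μ = m − M = 0.880
m − M = 5 log₁₀ d − 5
log₁₀ d = (m − M)/5 + 1 = 1.1760
d = 10^1.1760 = 15.00 pc
= 48.89 ly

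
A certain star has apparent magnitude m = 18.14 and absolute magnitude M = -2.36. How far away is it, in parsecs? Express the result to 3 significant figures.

d ≈ 126000 pc

μ = m − M = 20.500
m − M = 5 log₁₀ d − 5
log₁₀ d = (m − M)/5 + 1 = 5.1000
d = 10^5.1000 = 125900 pc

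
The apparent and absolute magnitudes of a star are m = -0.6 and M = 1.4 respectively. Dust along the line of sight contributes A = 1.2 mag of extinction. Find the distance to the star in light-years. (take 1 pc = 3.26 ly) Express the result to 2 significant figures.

d ≈ 7.5 ly

m − M = 5 log₁₀(d/10 pc) + A  ⇒  -0.6 − (1.4) − 1.2 = 5 log₁₀(d/10)
-3.200 = 5 log₁₀(d/10)
log₁₀ d = (m − M − A)/5 + 1 = 0.3600
d = 10^0.3600 = 2.291 pc
= 7.468 ly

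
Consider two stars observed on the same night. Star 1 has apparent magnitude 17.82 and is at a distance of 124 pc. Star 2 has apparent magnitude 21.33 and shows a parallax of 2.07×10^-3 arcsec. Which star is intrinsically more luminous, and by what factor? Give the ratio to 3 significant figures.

Star 1 is more luminous, by a factor of 1.67.

Star 1: M = m − 5 log₁₀ d + 5 = 17.82 − 5·2.0934 + 5 = 12.353
Star 2: d = 1/p = 1/2.07×10^-3″ = 483.1 pc
Star 2: M = m − 5 log₁₀ d + 5 = 21.33 − 5·2.6840 + 5 = 12.910
ΔM = M_1 − M_2 = 12.353 − (12.910) = -0.557; smaller M is more luminous → Star 1.
L ratio = 10^(0.4 |ΔM|) = 10^0.223 = 1.670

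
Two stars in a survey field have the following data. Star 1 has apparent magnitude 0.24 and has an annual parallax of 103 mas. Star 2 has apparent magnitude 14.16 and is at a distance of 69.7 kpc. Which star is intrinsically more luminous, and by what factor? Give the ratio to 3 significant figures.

Star 1: p = 103 mas = 0.103″ → d = 1/p = 9.709 pc
Star 1: M = m − 5 log₁₀ d + 5 = 0.24 − 5·0.9872 + 5 = 0.304
Star 2: d = 69.7 kpc = 69700 pc
Star 2: M = m − 5 log₁₀ d + 5 = 14.16 − 5·4.8432 + 5 = -5.056
ΔM = M_1 − M_2 = 0.304 − (-5.056) = 5.360; smaller M is more luminous → Star 2.
L ratio = 10^(0.4 |ΔM|) = 10^2.144 = 139.4

Star 2 is more luminous, by a factor of 139.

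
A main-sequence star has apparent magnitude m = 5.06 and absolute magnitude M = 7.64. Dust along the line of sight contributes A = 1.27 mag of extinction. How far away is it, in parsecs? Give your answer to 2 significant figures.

m − M = 5 log₁₀(d/10 pc) + A  ⇒  5.06 − (7.64) − 1.27 = 5 log₁₀(d/10)
-3.850 = 5 log₁₀(d/10)
log₁₀ d = (m − M − A)/5 + 1 = 0.2300
d = 10^0.2300 = 1.698 pc

d ≈ 1.7 pc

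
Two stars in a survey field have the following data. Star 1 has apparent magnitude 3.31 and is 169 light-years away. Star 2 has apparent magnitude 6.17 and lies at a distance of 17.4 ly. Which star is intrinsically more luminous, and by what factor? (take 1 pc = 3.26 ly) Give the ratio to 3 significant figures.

Star 1 is more luminous, by a factor of 1310.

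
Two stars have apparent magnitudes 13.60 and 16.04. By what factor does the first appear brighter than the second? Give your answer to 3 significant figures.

Δm = 13.60 − (16.04) = -2.44
Flux ratio = 10^(−0.4 Δm) = 10^(−0.4 × -2.44) = 10^0.976 = 9.462

9.46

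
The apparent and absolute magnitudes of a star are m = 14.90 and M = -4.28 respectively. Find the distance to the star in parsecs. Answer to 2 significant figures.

d ≈ 69000 pc

μ = m − M = 19.180
m − M = 5 log₁₀ d − 5
log₁₀ d = (m − M)/5 + 1 = 4.8360
d = 10^4.8360 = 68550 pc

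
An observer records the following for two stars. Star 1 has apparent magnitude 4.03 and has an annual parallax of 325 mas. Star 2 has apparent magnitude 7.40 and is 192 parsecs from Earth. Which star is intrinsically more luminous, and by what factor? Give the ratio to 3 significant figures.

Star 1: p = 325 mas = 0.325″ → d = 1/p = 3.077 pc
Star 1: M = m − 5 log₁₀ d + 5 = 4.03 − 5·0.4881 + 5 = 6.589
Star 2: M = m − 5 log₁₀ d + 5 = 7.40 − 5·2.2833 + 5 = 0.983
ΔM = M_1 − M_2 = 6.589 − (0.983) = 5.606; smaller M is more luminous → Star 2.
L ratio = 10^(0.4 |ΔM|) = 10^2.242 = 174.7

Star 2 is more luminous, by a factor of 175.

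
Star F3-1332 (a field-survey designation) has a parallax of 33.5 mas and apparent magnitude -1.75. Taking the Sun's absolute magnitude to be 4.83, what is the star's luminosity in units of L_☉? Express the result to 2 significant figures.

d = 1/p = 1000/33.5 mas = 29.85 pc
M = m − 5 log₁₀ d + 5 = -1.75 − 5·1.4750 + 5 = -4.125
M − M_☉ = -4.125 − 4.83 = -8.955
L/L_☉ = 10^(−0.4 × -8.955) = 3819

L/L_☉ ≈ 3800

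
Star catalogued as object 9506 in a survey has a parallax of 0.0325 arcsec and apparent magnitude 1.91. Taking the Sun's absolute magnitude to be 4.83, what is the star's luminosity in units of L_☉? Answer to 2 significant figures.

L/L_☉ ≈ 140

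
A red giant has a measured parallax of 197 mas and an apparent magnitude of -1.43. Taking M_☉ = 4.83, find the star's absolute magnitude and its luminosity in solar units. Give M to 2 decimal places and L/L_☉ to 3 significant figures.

d = 1/p = 1000/197 mas = 5.076 pc
M = m − 5 log₁₀ d + 5 = -1.43 − 5·0.7055 + 5 = 0.042
M − M_☉ = 0.042 − 4.83 = -4.788
L/L_☉ = 10^(−0.4 × -4.788) = 82.24

M ≈ 0.04; L/L_☉ ≈ 82.2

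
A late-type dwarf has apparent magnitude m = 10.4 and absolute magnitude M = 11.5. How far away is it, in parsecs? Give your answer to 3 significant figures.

d ≈ 6.03 pc

μ = m − M = -1.100
m − M = 5 log₁₀ d − 5
log₁₀ d = (m − M)/5 + 1 = 0.7800
d = 10^0.7800 = 6.026 pc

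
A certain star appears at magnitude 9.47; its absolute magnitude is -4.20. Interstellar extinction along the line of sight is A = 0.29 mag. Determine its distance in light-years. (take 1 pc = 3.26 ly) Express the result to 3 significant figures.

d ≈ 15500 ly

m − M = 5 log₁₀(d/10 pc) + A  ⇒  9.47 − (-4.20) − 0.29 = 5 log₁₀(d/10)
13.380 = 5 log₁₀(d/10)
log₁₀ d = (m − M − A)/5 + 1 = 3.6760
d = 10^3.6760 = 4742 pc
= 15460 ly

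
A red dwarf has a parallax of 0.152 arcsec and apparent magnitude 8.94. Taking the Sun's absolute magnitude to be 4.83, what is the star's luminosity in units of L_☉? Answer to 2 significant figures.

L/L_☉ ≈ 9.8×10^-3

d = 1/p = 1/0.152″ = 6.579 pc
M = m − 5 log₁₀ d + 5 = 8.94 − 5·0.8182 + 5 = 9.849
M − M_☉ = 9.849 − 4.83 = 5.019
L/L_☉ = 10^(−0.4 × 5.019) = 9.825×10^-3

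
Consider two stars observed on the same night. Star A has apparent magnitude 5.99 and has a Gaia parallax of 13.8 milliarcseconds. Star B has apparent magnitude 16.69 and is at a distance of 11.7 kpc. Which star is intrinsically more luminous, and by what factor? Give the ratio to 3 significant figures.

Star B is more luminous, by a factor of 1.37.

Star A: p = 13.8 mas = 0.0138″ → d = 1/p = 72.46 pc
Star A: M = m − 5 log₁₀ d + 5 = 5.99 − 5·1.8601 + 5 = 1.689
Star B: d = 11.7 kpc = 11700 pc
Star B: M = m − 5 log₁₀ d + 5 = 16.69 − 5·4.0682 + 5 = 1.349
ΔM = M_A − M_B = 1.689 − (1.349) = 0.340; smaller M is more luminous → Star B.
L ratio = 10^(0.4 |ΔM|) = 10^0.136 = 1.368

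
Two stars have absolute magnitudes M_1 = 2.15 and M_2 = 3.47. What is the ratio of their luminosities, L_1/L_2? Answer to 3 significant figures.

L_1/L_2 ≈ 3.37

ΔM = M_1 − M_2 = -1.32
L_1/L_2 = 10^(−0.4 ΔM) = 10^0.528 = 3.373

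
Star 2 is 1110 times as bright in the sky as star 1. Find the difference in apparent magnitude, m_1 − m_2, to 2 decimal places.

m_1 − m_2 ≈ 7.61

Pogson: Δm = −2.5 log₁₀(ratio) = −2.5 log₁₀(1110) = −2.5 × 3.0453 = -7.613
Star 2 is brighter so has the smaller magnitude: m_1 − m_2 is positive.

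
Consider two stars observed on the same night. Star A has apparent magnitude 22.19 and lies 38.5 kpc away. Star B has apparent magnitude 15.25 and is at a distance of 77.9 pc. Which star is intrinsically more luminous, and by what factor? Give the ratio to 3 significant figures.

Star A is more luminous, by a factor of 409.

Star A: d = 38.5 kpc = 38500 pc
Star A: M = m − 5 log₁₀ d + 5 = 22.19 − 5·4.5855 + 5 = 4.263
Star B: M = m − 5 log₁₀ d + 5 = 15.25 − 5·1.8915 + 5 = 10.792
ΔM = M_A − M_B = 4.263 − (10.792) = -6.530; smaller M is more luminous → Star A.
L ratio = 10^(0.4 |ΔM|) = 10^2.612 = 409.1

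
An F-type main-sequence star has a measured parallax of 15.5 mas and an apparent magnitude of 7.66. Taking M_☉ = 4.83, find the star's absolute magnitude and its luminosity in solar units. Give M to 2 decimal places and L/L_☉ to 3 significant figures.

M ≈ 3.61; L/L_☉ ≈ 3.07

d = 1/p = 1000/15.5 mas = 64.52 pc
M = m − 5 log₁₀ d + 5 = 7.66 − 5·1.8097 + 5 = 3.612
M − M_☉ = 3.612 − 4.83 = -1.218
L/L_☉ = 10^(−0.4 × -1.218) = 3.071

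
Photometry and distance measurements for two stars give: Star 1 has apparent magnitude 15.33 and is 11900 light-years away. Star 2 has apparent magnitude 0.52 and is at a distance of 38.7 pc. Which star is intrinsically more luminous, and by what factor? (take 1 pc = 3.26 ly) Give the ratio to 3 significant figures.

Star 1: d = 11900 ly / 3.26 = 3650 pc
Star 1: M = m − 5 log₁₀ d + 5 = 15.33 − 5·3.5623 + 5 = 2.518
Star 2: M = m − 5 log₁₀ d + 5 = 0.52 − 5·1.5877 + 5 = -2.419
ΔM = M_1 − M_2 = 2.518 − (-2.419) = 4.937; smaller M is more luminous → Star 2.
L ratio = 10^(0.4 |ΔM|) = 10^1.975 = 94.35

Star 2 is more luminous, by a factor of 94.4.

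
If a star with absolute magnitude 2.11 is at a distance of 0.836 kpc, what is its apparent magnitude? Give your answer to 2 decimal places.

m ≈ 11.72

d = 0.836 kpc = 836.0 pc
m = M + 5 log₁₀ d − 5 = 2.11 + 5·2.9222 − 5 = 11.721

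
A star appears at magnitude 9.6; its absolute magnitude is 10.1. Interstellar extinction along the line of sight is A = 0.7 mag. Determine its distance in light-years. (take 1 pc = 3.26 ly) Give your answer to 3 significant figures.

m − M = 5 log₁₀(d/10 pc) + A  ⇒  9.6 − (10.1) − 0.7 = 5 log₁₀(d/10)
-1.200 = 5 log₁₀(d/10)
log₁₀ d = (m − M − A)/5 + 1 = 0.7600
d = 10^0.7600 = 5.754 pc
= 18.76 ly

d ≈ 18.8 ly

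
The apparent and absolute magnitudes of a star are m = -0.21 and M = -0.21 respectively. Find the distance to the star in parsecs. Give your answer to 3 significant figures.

d ≈ 10.0 pc

μ = m − M = 0.000
m − M = 5 log₁₀ d − 5
log₁₀ d = (m − M)/5 + 1 = 1.0000
d = 10^1.0000 = 10.00 pc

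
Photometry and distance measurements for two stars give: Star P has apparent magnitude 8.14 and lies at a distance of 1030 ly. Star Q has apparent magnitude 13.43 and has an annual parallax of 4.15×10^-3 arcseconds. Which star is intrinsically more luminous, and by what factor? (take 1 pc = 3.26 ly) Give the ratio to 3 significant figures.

Star P is more luminous, by a factor of 225.

Star P: d = 1030 ly / 3.26 = 316.0 pc
Star P: M = m − 5 log₁₀ d + 5 = 8.14 − 5·2.4996 + 5 = 0.642
Star Q: d = 1/p = 1/4.15×10^-3″ = 241.0 pc
Star Q: M = m − 5 log₁₀ d + 5 = 13.43 − 5·2.3820 + 5 = 6.520
ΔM = M_P − M_Q = 0.642 − (6.520) = -5.878; smaller M is more luminous → Star P.
L ratio = 10^(0.4 |ΔM|) = 10^2.351 = 224.6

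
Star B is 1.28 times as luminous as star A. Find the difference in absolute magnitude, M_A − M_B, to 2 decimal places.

M_A − M_B ≈ 0.27

Pogson: ΔM = −2.5 log₁₀(ratio) = −2.5 log₁₀(1.28) = −2.5 × 0.1072 = -0.268
Star B is brighter so has the smaller magnitude: M_A − M_B is positive.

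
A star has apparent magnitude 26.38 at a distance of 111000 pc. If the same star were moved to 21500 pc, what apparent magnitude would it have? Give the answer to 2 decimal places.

m ≈ 22.82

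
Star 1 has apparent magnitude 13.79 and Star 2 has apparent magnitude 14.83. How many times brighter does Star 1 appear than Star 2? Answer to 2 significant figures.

Magnitude difference = -1.04
Flux ratio = 10^(−0.4 Δm) = 10^(−0.4 × -1.04) = 10^0.416 = 2.606

2.6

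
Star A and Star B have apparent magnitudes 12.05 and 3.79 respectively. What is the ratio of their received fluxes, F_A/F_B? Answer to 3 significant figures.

F_A/F_B ≈ 4.97×10^-4

Δm = 12.05 − (3.79) = 8.26
Flux ratio = 10^(−0.4 Δm) = 10^(−0.4 × 8.26) = 10^-3.304 = 4.966×10^-4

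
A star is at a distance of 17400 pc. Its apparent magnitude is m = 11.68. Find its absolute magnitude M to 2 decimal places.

5 log₁₀(d/10 pc) = 5 log₁₀(17400) − 5 = 16.203
M = m − 5 log₁₀(d/10) = 11.68 − 16.203 = -4.523

M ≈ -4.52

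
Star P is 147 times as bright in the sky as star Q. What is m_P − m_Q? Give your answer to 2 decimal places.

m_P − m_Q ≈ -5.42

Pogson: Δm = −2.5 log₁₀(ratio) = −2.5 log₁₀(147) = −2.5 × 2.1673 = -5.418
Star P is brighter, so it has the smaller magnitude: the difference is negative.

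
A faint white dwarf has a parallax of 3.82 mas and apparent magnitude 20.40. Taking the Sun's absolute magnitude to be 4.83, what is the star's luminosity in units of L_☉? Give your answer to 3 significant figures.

L/L_☉ ≈ 4.05×10^-4

d = 1/p = 1000/3.82 mas = 261.8 pc
M = m − 5 log₁₀ d + 5 = 20.40 − 5·2.4179 + 5 = 13.310
M − M_☉ = 13.310 − 4.83 = 8.480
L/L_☉ = 10^(−0.4 × 8.480) = 4.054×10^-4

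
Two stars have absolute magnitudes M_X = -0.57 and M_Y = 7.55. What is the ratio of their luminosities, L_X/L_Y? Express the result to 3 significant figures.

L_X/L_Y ≈ 1770

ΔM = M_X − M_Y = -8.12
L_X/L_Y = 10^(−0.4 ΔM) = 10^3.248 = 1770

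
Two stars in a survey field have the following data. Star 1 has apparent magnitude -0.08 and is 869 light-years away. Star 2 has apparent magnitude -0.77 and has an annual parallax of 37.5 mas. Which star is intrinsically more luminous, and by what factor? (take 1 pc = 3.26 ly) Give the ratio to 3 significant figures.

Star 1: d = 869 ly / 3.26 = 266.6 pc
Star 1: M = m − 5 log₁₀ d + 5 = -0.08 − 5·2.4258 + 5 = -7.209
Star 2: p = 37.5 mas = 0.0375″ → d = 1/p = 26.67 pc
Star 2: M = m − 5 log₁₀ d + 5 = -0.77 − 5·1.4260 + 5 = -2.900
ΔM = M_1 − M_2 = -7.209 − (-2.900) = -4.309; smaller M is more luminous → Star 1.
L ratio = 10^(0.4 |ΔM|) = 10^1.724 = 52.93

Star 1 is more luminous, by a factor of 52.9.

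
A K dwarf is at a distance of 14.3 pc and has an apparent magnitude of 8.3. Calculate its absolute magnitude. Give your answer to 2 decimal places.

5 log₁₀(d/10 pc) = 5 log₁₀(14.30) − 5 = 0.777
M = m − 5 log₁₀(d/10) = 8.3 − 0.777 = 7.523

M ≈ 7.52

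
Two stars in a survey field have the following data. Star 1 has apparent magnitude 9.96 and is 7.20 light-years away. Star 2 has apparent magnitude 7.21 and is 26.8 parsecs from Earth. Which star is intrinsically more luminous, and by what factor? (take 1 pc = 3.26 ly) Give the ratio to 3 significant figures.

Star 2 is more luminous, by a factor of 1850.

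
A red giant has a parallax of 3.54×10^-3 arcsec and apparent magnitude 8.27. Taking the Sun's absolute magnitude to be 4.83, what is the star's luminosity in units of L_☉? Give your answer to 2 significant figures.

d = 1/p = 1/3.54×10^-3″ = 282.5 pc
M = m − 5 log₁₀ d + 5 = 8.27 − 5·2.4510 + 5 = 1.015
M − M_☉ = 1.015 − 4.83 = -3.815
L/L_☉ = 10^(−0.4 × -3.815) = 33.57

L/L_☉ ≈ 34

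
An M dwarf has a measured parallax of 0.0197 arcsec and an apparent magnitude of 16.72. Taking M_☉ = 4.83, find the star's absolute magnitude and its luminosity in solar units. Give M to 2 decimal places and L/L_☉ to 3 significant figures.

M ≈ 13.19; L/L_☉ ≈ 4.52×10^-4

d = 1/p = 1/0.0197″ = 50.76 pc
M = m − 5 log₁₀ d + 5 = 16.72 − 5·1.7055 + 5 = 13.192
M − M_☉ = 13.192 − 4.83 = 8.362
L/L_☉ = 10^(−0.4 × 8.362) = 4.519×10^-4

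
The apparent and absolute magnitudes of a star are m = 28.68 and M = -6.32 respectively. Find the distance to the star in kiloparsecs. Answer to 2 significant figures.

Distance modulus: m − M = 28.68 − (-6.32) = 35.000
m − M = 5 log₁₀ d − 5
log₁₀ d = (m − M)/5 + 1 = 8.0000
d = 10^8.0000 = 1.000×10^8 pc
= 100000 kpc

d ≈ 100000 kpc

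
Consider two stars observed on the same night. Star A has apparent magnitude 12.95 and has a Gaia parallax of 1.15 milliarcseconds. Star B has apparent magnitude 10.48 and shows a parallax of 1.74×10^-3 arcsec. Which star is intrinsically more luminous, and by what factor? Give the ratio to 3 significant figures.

Star B is more luminous, by a factor of 4.25.

Star A: p = 1.15 mas = 1.15×10^-3″ → d = 1/p = 869.6 pc
Star A: M = m − 5 log₁₀ d + 5 = 12.95 − 5·2.9393 + 5 = 3.253
Star B: d = 1/p = 1/1.74×10^-3″ = 574.7 pc
Star B: M = m − 5 log₁₀ d + 5 = 10.48 − 5·2.7595 + 5 = 1.683
ΔM = M_A − M_B = 3.253 − (1.683) = 1.571; smaller M is more luminous → Star B.
L ratio = 10^(0.4 |ΔM|) = 10^0.628 = 4.249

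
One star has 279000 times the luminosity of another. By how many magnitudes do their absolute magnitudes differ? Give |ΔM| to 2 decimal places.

Pogson: ΔM = −2.5 log₁₀(ratio) = −2.5 log₁₀(279000) = −2.5 × 5.4456 = -13.614

|ΔM| ≈ 13.61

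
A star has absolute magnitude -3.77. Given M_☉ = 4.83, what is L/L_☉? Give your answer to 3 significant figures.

M − M_☉ = -3.77 − 4.83 = -8.600
L/L_☉ = 10^(−0.4 (M − M_☉)) = 10^3.440 = 2754

L/L_☉ ≈ 2750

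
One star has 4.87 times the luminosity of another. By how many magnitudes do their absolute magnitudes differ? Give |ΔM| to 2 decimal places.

|ΔM| ≈ 1.72

Pogson: ΔM = −2.5 log₁₀(ratio) = −2.5 log₁₀(4.87) = −2.5 × 0.6875 = -1.719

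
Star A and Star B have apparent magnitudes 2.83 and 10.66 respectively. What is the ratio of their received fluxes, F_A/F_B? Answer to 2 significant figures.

F_A/F_B ≈ 1400

Magnitude difference = -7.83
Flux ratio = 10^(−0.4 Δm) = 10^(−0.4 × -7.83) = 10^3.132 = 1355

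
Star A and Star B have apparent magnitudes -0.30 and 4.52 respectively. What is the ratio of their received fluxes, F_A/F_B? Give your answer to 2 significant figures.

F_A/F_B ≈ 85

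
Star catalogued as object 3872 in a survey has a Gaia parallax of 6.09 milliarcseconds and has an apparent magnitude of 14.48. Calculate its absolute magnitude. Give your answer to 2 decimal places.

M ≈ 8.40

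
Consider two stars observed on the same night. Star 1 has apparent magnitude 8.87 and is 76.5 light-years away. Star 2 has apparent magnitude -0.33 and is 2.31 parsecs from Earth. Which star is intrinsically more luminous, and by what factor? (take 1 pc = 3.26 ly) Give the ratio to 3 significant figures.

Star 1: d = 76.5 ly / 3.26 = 23.47 pc
Star 1: M = m − 5 log₁₀ d + 5 = 8.87 − 5·1.3704 + 5 = 7.018
Star 2: M = m − 5 log₁₀ d + 5 = -0.33 − 5·0.3636 + 5 = 2.852
ΔM = M_1 − M_2 = 7.018 − (2.852) = 4.166; smaller M is more luminous → Star 2.
L ratio = 10^(0.4 |ΔM|) = 10^1.666 = 46.38

Star 2 is more luminous, by a factor of 46.4.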